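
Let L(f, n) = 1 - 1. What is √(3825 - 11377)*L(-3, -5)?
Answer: 0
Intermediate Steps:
L(f, n) = 0
√(3825 - 11377)*L(-3, -5) = √(3825 - 11377)*0 = √(-7552)*0 = (8*I*√118)*0 = 0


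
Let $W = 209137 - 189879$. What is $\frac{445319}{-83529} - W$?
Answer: $- \frac{1609046801}{83529} \approx -19263.0$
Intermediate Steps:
$W = 19258$
$\frac{445319}{-83529} - W = \frac{445319}{-83529} - 19258 = 445319 \left(- \frac{1}{83529}\right) - 19258 = - \frac{445319}{83529} - 19258 = - \frac{1609046801}{83529}$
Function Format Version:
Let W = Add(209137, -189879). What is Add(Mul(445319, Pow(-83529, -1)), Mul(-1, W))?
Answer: Rational(-1609046801, 83529) ≈ -19263.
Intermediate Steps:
W = 19258
Add(Mul(445319, Pow(-83529, -1)), Mul(-1, W)) = Add(Mul(445319, Pow(-83529, -1)), Mul(-1, 19258)) = Add(Mul(445319, Rational(-1, 83529)), -19258) = Add(Rational(-445319, 83529), -19258) = Rational(-1609046801, 83529)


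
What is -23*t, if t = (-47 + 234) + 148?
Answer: -7705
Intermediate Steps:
t = 335 (t = 187 + 148 = 335)
-23*t = -23*335 = -7705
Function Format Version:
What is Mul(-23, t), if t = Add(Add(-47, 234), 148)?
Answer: -7705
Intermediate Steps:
t = 335 (t = Add(187, 148) = 335)
Mul(-23, t) = Mul(-23, 335) = -7705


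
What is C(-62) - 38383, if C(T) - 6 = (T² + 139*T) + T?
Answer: -43213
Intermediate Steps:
C(T) = 6 + T² + 140*T (C(T) = 6 + ((T² + 139*T) + T) = 6 + (T² + 140*T) = 6 + T² + 140*T)
C(-62) - 38383 = (6 + (-62)² + 140*(-62)) - 38383 = (6 + 3844 - 8680) - 38383 = -4830 - 38383 = -43213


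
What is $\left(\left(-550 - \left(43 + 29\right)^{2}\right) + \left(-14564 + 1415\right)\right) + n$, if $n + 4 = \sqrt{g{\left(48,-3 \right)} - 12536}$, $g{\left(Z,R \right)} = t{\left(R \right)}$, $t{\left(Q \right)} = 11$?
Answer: $-18887 + 5 i \sqrt{501} \approx -18887.0 + 111.92 i$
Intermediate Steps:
$g{\left(Z,R \right)} = 11$
$n = -4 + 5 i \sqrt{501}$ ($n = -4 + \sqrt{11 - 12536} = -4 + \sqrt{-12525} = -4 + 5 i \sqrt{501} \approx -4.0 + 111.92 i$)
$\left(\left(-550 - \left(43 + 29\right)^{2}\right) + \left(-14564 + 1415\right)\right) + n = \left(\left(-550 - \left(43 + 29\right)^{2}\right) + \left(-14564 + 1415\right)\right) - \left(4 - 5 i \sqrt{501}\right) = \left(\left(-550 - 72^{2}\right) - 13149\right) - \left(4 - 5 i \sqrt{501}\right) = \left(\left(-550 - 5184\right) - 13149\right) - \left(4 - 5 i \sqrt{501}\right) = \left(-5734 - 13149\right) - \left(4 - 5 i \sqrt{501}\right) = -18883 - \left(4 - 5 i \sqrt{501}\right) = -18887 + 5 i \sqrt{501}$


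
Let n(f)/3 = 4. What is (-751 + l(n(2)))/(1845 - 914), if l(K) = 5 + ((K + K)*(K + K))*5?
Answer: 2134/931 ≈ 2.2922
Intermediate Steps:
n(f) = 12 (n(f) = 3*4 = 12)
l(K) = 5 + 20*K² (l(K) = 5 + ((2*K)*(2*K))*5 = 5 + (4*K²)*5 = 5 + 20*K²)
(-751 + l(n(2)))/(1845 - 914) = (-751 + (5 + 20*12²))/(1845 - 914) = (-751 + (5 + 20*144))/931 = (-751 + (5 + 2880))*(1/931) = (-751 + 2885)*(1/931) = 2134*(1/931) = 2134/931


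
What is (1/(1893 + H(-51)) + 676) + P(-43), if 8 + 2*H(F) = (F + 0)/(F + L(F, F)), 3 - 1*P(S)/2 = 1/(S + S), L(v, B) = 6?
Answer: 1662460939/2437541 ≈ 682.02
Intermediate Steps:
P(S) = 6 - 1/S (P(S) = 6 - 2/(S + S) = 6 - 2*1/(2*S) = 6 - 1/S)
H(F) = -4 + F/(2*(6 + F)) (H(F) = -4 + ((F + 0)/(F + 6))/2 = -4 + (F/(6 + F))/2 = -4 + F/(2*(6 + F)))
(1/(1893 + H(-51)) + 676) + P(-43) = (1/(1893 + (-48 - 7*(-51))/(2*(6 - 51))) + 676) + (6 - 1/(-43)) = (1/(1893 + (½)*(-48 + 357)/(-45)) + 676) + (6 - 1*(-1/43)) = (1/(1893 + (½)*(-1/45)*309) + 676) + (6 + 1/43) = (1/(1893 - 103/30) + 676) + 259/43 = (1/(56687/30) + 676) + 259/43 = (30/56687 + 676) + 259/43 = 38320442/56687 + 259/43 = 1662460939/2437541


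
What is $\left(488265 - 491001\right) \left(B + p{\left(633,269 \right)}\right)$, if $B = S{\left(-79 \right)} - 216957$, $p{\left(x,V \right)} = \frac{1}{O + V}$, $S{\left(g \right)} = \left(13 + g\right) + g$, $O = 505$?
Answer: $\frac{25541615944}{43} \approx 5.9399 \cdot 10^{8}$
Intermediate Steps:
$S{\left(g \right)} = 13 + 2 g$
$p{\left(x,V \right)} = \frac{1}{505 + V}$
$B = -217102$ ($B = \left(13 + 2 \left(-79\right)\right) - 216957 = \left(13 - 158\right) - 216957 = -145 - 216957 = -217102$)
$\left(488265 - 491001\right) \left(B + p{\left(633,269 \right)}\right) = \left(488265 - 491001\right) \left(-217102 + \frac{1}{505 + 269}\right) = - 2736 \left(-217102 + \frac{1}{774}\right) = \left(-2736\right) \left(- \frac{168036947}{774}\right) = \frac{25541615944}{43}$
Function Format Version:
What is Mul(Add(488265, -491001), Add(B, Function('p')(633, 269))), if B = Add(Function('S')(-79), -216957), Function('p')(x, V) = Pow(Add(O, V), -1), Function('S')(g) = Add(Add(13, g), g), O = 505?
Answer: Rational(25541615944, 43) ≈ 5.9399e+8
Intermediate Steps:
Function('S')(g) = Add(13, Mul(2, g))
Function('p')(x, V) = Pow(Add(505, V), -1)
B = -217102 (B = Add(Add(13, Mul(2, -79)), -216957) = Add(Add(13, -158), -216957) = Add(-145, -216957) = -217102)
Mul(Add(488265, -491001), Add(B, Function('p')(633, 269))) = Mul(Add(488265, -491001), Add(-217102, Pow(Add(505, 269), -1))) = Mul(-2736, Add(-217102, Pow(774, -1))) = Mul(-2736, Add(-217102, Rational(1, 774))) = Mul(-2736, Rational(-168036947, 774)) = Rational(25541615944, 43)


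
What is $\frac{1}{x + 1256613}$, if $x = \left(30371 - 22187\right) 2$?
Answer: $\frac{1}{1272981} \approx 7.8556 \cdot 10^{-7}$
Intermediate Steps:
$x = 16368$ ($x = 8184 \cdot 2 = 16368$)
$\frac{1}{x + 1256613} = \frac{1}{16368 + 1256613} = \frac{1}{1272981}$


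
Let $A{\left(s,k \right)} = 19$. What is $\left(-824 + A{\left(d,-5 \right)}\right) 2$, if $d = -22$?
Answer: $-1610$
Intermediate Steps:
$\left(-824 + A{\left(d,-5 \right)}\right) 2 = \left(-824 + 19\right) 2 = \left(-805\right) 2 = -1610$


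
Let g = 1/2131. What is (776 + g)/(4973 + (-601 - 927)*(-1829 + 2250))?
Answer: -1653657/1360249265 ≈ -0.0012157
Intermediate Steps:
g = 1/2131 ≈ 0.00046926
(776 + g)/(4973 + (-601 - 927)*(-1829 + 2250)) = (776 + 1/2131)/(4973 + (-601 - 927)*(-1829 + 2250)) = 1653657/(2131*(4973 - 1528*421)) = 1653657/(2131*(4973 - 643288)) = (1653657/2131)/(-638315) = (1653657/2131)*(-1/638315) = -1653657/1360249265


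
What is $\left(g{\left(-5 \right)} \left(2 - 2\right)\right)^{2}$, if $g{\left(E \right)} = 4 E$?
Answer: $0$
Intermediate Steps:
$\left(g{\left(-5 \right)} \left(2 - 2\right)\right)^{2} = \left(4 \left(-5\right) \left(2 - 2\right)\right)^{2} = \left(\left(-20\right) 0\right)^{2} = 0^{2} = 0$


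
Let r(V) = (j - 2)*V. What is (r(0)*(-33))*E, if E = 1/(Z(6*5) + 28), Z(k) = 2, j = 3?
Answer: 0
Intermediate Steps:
E = 1/30 (E = 1/(2 + 28) = 1/30 ≈ 0.033333)
r(V) = V (r(V) = (3 - 2)*V = 1*V = V)
(r(0)*(-33))*E = (0*(-33))*(1/30) = 0*(1/30) = 0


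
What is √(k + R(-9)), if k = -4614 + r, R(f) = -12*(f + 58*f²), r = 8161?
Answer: I*√52721 ≈ 229.61*I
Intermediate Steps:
R(f) = -696*f² - 12*f
k = 3547 (k = -4614 + 8161 = 3547)
√(k + R(-9)) = √(3547 - 12*(-9)*(1 + 58*(-9))) = √(3547 - 12*(-9)*(1 - 522)) = √(3547 - 12*(-9)*(-521)) = √(3547 - 56268) = √(-52721) = I*√52721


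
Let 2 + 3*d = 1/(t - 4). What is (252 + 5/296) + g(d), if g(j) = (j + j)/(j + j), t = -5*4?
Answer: 74893/296 ≈ 253.02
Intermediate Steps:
t = -20
d = -49/72 (d = -2/3 + 1/(3*(-20 - 4)) = -2/3 + (1/3)/(-24) = -2/3 + (1/3)*(-1/24) = -2/3 - 1/72 = -49/72 ≈ -0.68056)
g(j) = 1 (g(j) = (2*j)/((2*j)) = (2*j)*(1/(2*j)) = 1)
(252 + 5/296) + g(d) = (252 + 5/296) + 1 = 74597/296 + 1 = 74893/296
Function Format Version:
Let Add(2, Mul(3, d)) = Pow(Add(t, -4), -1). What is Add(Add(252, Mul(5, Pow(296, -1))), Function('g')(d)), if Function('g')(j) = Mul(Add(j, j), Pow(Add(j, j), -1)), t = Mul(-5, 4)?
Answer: Rational(74893, 296) ≈ 253.02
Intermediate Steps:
t = -20
d = Rational(-49, 72) (d = Add(Rational(-2, 3), Mul(Rational(1, 3), Pow(Add(-20, -4), -1))) = Add(Rational(-2, 3), Mul(Rational(1, 3), Pow(-24, -1))) = Add(Rational(-2, 3), Mul(Rational(1, 3), Rational(-1, 24))) = Add(Rational(-2, 3), Rational(-1, 72)) = Rational(-49, 72) ≈ -0.68056)
Function('g')(j) = 1 (Function('g')(j) = Mul(Mul(2, j), Pow(Mul(2, j), -1)) = Mul(Mul(2, j), Mul(Rational(1, 2), Pow(j, -1))) = 1)
Add(Add(252, Mul(5, Pow(296, -1))), Function('g')(d)) = Add(Add(252, Mul(5, Pow(296, -1))), 1) = Add(Add(252, Mul(5, Rational(1, 296))), 1) = Add(Add(252, Rational(5, 296)), 1) = Add(Rational(74597, 296), 1) = Rational(74893, 296)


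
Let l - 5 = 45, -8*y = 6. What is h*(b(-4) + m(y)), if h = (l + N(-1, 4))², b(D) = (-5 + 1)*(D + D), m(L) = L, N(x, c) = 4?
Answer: 91125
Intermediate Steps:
y = -¾ (y = -⅛*6 = -¾ ≈ -0.75000)
b(D) = -8*D
l = 50 (l = 5 + 45 = 50)
h = 2916 (h = (50 + 4)² = 54² = 2916)
h*(b(-4) + m(y)) = 2916*(-8*(-4) - ¾) = 2916*(32 - ¾) = 2916*(125/4) = 91125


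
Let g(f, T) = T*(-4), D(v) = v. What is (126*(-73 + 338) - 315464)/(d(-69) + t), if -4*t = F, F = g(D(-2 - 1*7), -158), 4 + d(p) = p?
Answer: 282074/231 ≈ 1221.1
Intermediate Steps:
d(p) = -4 + p
g(f, T) = -4*T
F = 632 (F = -4*(-158) = 632)
t = -158 (t = -¼*632 = -158)
(126*(-73 + 338) - 315464)/(d(-69) + t) = (126*(-73 + 338) - 315464)/((-4 - 69) - 158) = (126*265 - 315464)/(-73 - 158) = (33390 - 315464)/(-231) = -282074*(-1/231) = 282074/231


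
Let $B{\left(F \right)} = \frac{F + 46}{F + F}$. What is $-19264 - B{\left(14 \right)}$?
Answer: $- \frac{134863}{7} \approx -19266.0$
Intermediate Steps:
$B{\left(F \right)} = \frac{46 + F}{2 F}$
$-19264 - B{\left(14 \right)} = -19264 - \frac{46 + 14}{2 \cdot 14} = -19264 - \frac{1}{2} \cdot \frac{1}{14} \cdot 60 = -19264 - \frac{15}{7} = - \frac{134863}{7}$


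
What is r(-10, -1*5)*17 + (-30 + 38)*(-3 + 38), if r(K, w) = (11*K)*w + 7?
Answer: 9749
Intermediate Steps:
r(K, w) = 7 + 11*K*w (r(K, w) = 11*K*w + 7 = 7 + 11*K*w)
r(-10, -1*5)*17 + (-30 + 38)*(-3 + 38) = (7 + 11*(-10)*(-1*5))*17 + (-30 + 38)*(-3 + 38) = (7 + 11*(-10)*(-5))*17 + 8*35 = (7 + 550)*17 + 280 = 557*17 + 280 = 9469 + 280 = 9749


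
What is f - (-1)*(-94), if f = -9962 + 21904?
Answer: 11848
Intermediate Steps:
f = 11942
f - (-1)*(-94) = 11942 - (-1)*(-94) = 11942 - 1*94 = 11942 - 94 = 11848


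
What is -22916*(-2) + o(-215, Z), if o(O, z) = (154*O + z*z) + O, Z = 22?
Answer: 12991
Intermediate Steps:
o(O, z) = z² + 155*O (o(O, z) = (154*O + z²) + O = (z² + 154*O) + O = z² + 155*O)
-22916*(-2) + o(-215, Z) = -22916*(-2) + (22² + 155*(-215)) = 45832 + (484 - 33325) = 45832 - 32841 = 12991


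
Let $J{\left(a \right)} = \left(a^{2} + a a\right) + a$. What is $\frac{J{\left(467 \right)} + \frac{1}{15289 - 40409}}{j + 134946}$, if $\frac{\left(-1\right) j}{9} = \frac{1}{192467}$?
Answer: $\frac{234564288952037}{72492556948640} \approx 3.2357$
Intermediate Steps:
$J{\left(a \right)} = a + 2 a^{2}$ ($J{\left(a \right)} = \left(a^{2} + a^{2}\right) + a = 2 a^{2} + a = a + 2 a^{2}$)
$j = - \frac{9}{192467} \approx -4.6761 \cdot 10^{-5}$
$\frac{J{\left(467 \right)} + \frac{1}{15289 - 40409}}{j + 134946} = \frac{467 \left(1 + 2 \cdot 467\right) + \frac{1}{15289 - 40409}}{- \frac{9}{192467} + 134946} = \frac{467 \left(1 + 934\right) + \frac{1}{-25120}}{\frac{25972651773}{192467}} = \left(467 \cdot 935 - \frac{1}{25120}\right) \frac{192467}{25972651773} = \left(436645 - \frac{1}{25120}\right) \frac{192467}{25972651773} = \frac{10968522399}{25120} \cdot \frac{192467}{25972651773} = \frac{234564288952037}{72492556948640}$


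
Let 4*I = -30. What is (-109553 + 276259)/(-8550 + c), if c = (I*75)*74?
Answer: -166706/50175 ≈ -3.3225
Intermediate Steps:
I = -15/2 (I = (¼)*(-30) = -15/2 ≈ -7.5000)
c = -41625 (c = -15/2*75*74 = -1125/2*74 = -41625)
(-109553 + 276259)/(-8550 + c) = (-109553 + 276259)/(-8550 - 41625) = 166706/(-50175) = 166706*(-1/50175) = -166706/50175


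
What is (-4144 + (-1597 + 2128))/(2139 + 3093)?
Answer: -3613/5232 ≈ -0.69056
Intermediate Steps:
(-4144 + (-1597 + 2128))/(2139 + 3093) = (-4144 + 531)/5232 = -3613*1/5232 = -3613/5232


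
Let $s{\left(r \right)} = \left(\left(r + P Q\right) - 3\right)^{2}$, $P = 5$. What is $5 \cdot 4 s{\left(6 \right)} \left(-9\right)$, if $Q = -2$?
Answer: $-8820$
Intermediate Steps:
$s{\left(r \right)} = \left(-13 + r\right)^{2}$ ($s{\left(r \right)} = \left(\left(r + 5 \left(-2\right)\right) - 3\right)^{2} = \left(\left(r - 10\right) - 3\right)^{2} = \left(\left(-10 + r\right) - 3\right)^{2} = \left(-13 + r\right)^{2}$)
$5 \cdot 4 s{\left(6 \right)} \left(-9\right) = 5 \cdot 4 \left(-13 + 6\right)^{2} \left(-9\right) = 20 \left(-7\right)^{2} \left(-9\right) = 20 \cdot 49 \left(-9\right) = 980 \left(-9\right) = -8820$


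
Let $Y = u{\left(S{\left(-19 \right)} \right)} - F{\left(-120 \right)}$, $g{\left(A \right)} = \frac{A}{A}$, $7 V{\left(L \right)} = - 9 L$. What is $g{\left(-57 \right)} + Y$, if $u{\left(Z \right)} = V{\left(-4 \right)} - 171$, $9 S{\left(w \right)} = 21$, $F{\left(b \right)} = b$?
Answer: $- \frac{314}{7} \approx -44.857$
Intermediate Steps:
$S{\left(w \right)} = \frac{7}{3}$ ($S{\left(w \right)} = \frac{1}{9} \cdot 21 = \frac{7}{3}$)
$V{\left(L \right)} = - \frac{9 L}{7}$ ($V{\left(L \right)} = \frac{\left(-9\right) L}{7} = - \frac{9 L}{7}$)
$u{\left(Z \right)} = - \frac{1161}{7}$ ($u{\left(Z \right)} = \left(- \frac{9}{7}\right) \left(-4\right) - 171 = \frac{36}{7} - 171 = - \frac{1161}{7}$)
$g{\left(A \right)} = 1$
$Y = - \frac{321}{7}$ ($Y = - \frac{1161}{7} - -120 = - \frac{1161}{7} + 120 = - \frac{321}{7} \approx -45.857$)
$g{\left(-57 \right)} + Y = 1 - \frac{321}{7} = - \frac{314}{7}$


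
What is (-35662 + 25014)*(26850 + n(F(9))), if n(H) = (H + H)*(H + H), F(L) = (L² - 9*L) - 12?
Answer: -292032048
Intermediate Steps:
F(L) = -12 + L² - 9*L
n(H) = 4*H² (n(H) = (2*H)*(2*H) = 4*H²)
(-35662 + 25014)*(26850 + n(F(9))) = (-35662 + 25014)*(26850 + 4*(-12 + 9² - 9*9)²) = -10648*(26850 + 4*(-12 + 81 - 81)²) = -10648*(26850 + 4*(-12)²) = -10648*(26850 + 4*144) = -10648*(26850 + 576) = -10648*27426 = -292032048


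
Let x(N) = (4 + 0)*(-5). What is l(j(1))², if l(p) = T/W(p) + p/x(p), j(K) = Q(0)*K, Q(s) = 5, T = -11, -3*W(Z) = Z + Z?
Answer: 3721/400 ≈ 9.3025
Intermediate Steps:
W(Z) = -2*Z/3 (W(Z) = -(Z + Z)/3 = -2*Z/3)
x(N) = -20 (x(N) = 4*(-5) = -20)
j(K) = 5*K
l(p) = -p/20 + 33/(2*p) (l(p) = -11*(-3/(2*p)) + p/(-20) = -(-33)/(2*p) + p*(-1/20) = 33/(2*p) - p/20 = -p/20 + 33/(2*p))
l(j(1))² = ((330 - (5*1)²)/(20*((5*1))))² = ((1/20)*(330 - 1*5²)/5)² = ((1/20)*(⅕)*(330 - 1*25))² = ((1/20)*(⅕)*(330 - 25))² = ((1/20)*(⅕)*305)² = (61/20)² = 3721/400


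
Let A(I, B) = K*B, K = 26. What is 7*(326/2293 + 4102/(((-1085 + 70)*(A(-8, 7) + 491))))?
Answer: 213283084/223762405 ≈ 0.95317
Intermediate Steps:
A(I, B) = 26*B
7*(326/2293 + 4102/(((-1085 + 70)*(A(-8, 7) + 491)))) = 7*(326/2293 + 4102/(((-1085 + 70)*(26*7 + 491)))) = 7*(326*(1/2293) + 4102/((-1015*(182 + 491)))) = 7*(326/2293 + 4102/((-1015*673))) = 7*(326/2293 + 4102/(-683095)) = 7*(326/2293 + 4102*(-1/683095)) = 7*(326/2293 - 586/97585) = 7*(30469012/223762405) = 213283084/223762405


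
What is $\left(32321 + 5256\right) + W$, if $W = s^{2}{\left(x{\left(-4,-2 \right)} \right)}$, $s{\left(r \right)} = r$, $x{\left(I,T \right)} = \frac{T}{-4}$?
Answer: $\frac{150309}{4} \approx 37577.0$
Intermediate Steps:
$x{\left(I,T \right)} = - \frac{T}{4}$ ($x{\left(I,T \right)} = T \left(- \frac{1}{4}\right) = - \frac{T}{4}$)
$W = \frac{1}{4}$ ($W = \left(\left(- \frac{1}{4}\right) \left(-2\right)\right)^{2} = \left(\frac{1}{2}\right)^{2} = \frac{1}{4} \approx 0.25$)
$\left(32321 + 5256\right) + W = \left(32321 + 5256\right) + \frac{1}{4} = 37577 + \frac{1}{4} = \frac{150309}{4}$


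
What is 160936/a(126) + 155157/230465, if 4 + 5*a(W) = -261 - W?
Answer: -185389909813/90111815 ≈ -2057.3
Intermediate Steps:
a(W) = -53 - W/5 (a(W) = -4/5 + (-261 - W)/5 = -4/5 + (-261/5 - W/5) = -53 - W/5)
160936/a(126) + 155157/230465 = 160936/(-53 - 1/5*126) + 155157/230465 = 160936/(-53 - 126/5) + 155157*(1/230465) = 160936/(-391/5) + 155157/230465 = 160936*(-5/391) + 155157/230465 = -804680/391 + 155157/230465 = -185389909813/90111815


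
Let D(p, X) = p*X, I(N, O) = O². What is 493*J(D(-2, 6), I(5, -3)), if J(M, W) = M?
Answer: -5916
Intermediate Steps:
D(p, X) = X*p
493*J(D(-2, 6), I(5, -3)) = 493*(6*(-2)) = 493*(-12) = -5916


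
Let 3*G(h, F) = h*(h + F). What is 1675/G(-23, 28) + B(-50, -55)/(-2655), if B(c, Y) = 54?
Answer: -296613/6785 ≈ -43.716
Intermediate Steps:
G(h, F) = h*(F + h)/3 (G(h, F) = (h*(h + F))/3 = (h*(F + h))/3 = h*(F + h)/3)
1675/G(-23, 28) + B(-50, -55)/(-2655) = 1675/(((1/3)*(-23)*(28 - 23))) + 54/(-2655) = 1675/(((1/3)*(-23)*5)) + 54*(-1/2655) = 1675/(-115/3) - 6/295 = 1675*(-3/115) - 6/295 = -1005/23 - 6/295 = -296613/6785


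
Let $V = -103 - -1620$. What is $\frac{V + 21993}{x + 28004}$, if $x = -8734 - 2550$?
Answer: $\frac{2351}{1672} \approx 1.4061$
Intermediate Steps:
$x = -11284$
$V = 1517$ ($V = -103 + 1620 = 1517$)
$\frac{V + 21993}{x + 28004} = \frac{1517 + 21993}{-11284 + 28004} = \frac{23510}{16720} = 23510 \cdot \frac{1}{16720} = \frac{2351}{1672}$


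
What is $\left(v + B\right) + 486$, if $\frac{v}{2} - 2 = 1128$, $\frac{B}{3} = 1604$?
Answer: $7558$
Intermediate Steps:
$B = 4812$ ($B = 3 \cdot 1604 = 4812$)
$v = 2260$ ($v = 4 + 2 \cdot 1128 = 4 + 2256 = 2260$)
$\left(v + B\right) + 486 = \left(2260 + 4812\right) + 486 = 7072 + 486 = 7558$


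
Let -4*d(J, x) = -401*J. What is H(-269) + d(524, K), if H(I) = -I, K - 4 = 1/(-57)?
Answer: 52800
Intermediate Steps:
K = 227/57 (K = 4 + 1/(-57) = 4 - 1/57 = 227/57 ≈ 3.9825)
d(J, x) = 401*J/4 (d(J, x) = -(-401)*J/4 = 401*J/4)
H(-269) + d(524, K) = -1*(-269) + (401/4)*524 = 269 + 52531 = 52800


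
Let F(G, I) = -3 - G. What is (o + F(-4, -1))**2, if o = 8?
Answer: 81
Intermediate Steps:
(o + F(-4, -1))**2 = (8 + (-3 - 1*(-4)))**2 = (8 + (-3 + 4))**2 = (8 + 1)**2 = 9**2 = 81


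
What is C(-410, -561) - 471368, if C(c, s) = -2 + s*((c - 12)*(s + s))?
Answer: -266095894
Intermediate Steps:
C(c, s) = -2 + 2*s²*(-12 + c) (C(c, s) = -2 + s*((-12 + c)*(2*s)) = -2 + s*(2*s*(-12 + c)) = -2 + 2*s²*(-12 + c))
C(-410, -561) - 471368 = (-2 - 24*(-561)² + 2*(-410)*(-561)²) - 471368 = (-2 - 24*314721 + 2*(-410)*314721) - 471368 = (-2 - 7553304 - 258071220) - 471368 = -265624526 - 471368 = -266095894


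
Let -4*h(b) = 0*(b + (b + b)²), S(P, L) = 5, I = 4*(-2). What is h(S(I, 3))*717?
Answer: 0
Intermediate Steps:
I = -8
h(b) = 0 (h(b) = -0*(b + (b + b)²) = -0*(b + (2*b)²) = -0*(b + 4*b²) = -¼*0 = 0)
h(S(I, 3))*717 = 0*717 = 0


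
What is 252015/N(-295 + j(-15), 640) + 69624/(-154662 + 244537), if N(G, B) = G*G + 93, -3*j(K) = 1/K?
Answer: 58146738860349/15852817664875 ≈ 3.6679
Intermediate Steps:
j(K) = -1/(3*K)
N(G, B) = 93 + G**2 (N(G, B) = G**2 + 93 = 93 + G**2)
252015/N(-295 + j(-15), 640) + 69624/(-154662 + 244537) = 252015/(93 + (-295 - 1/3/(-15))**2) + 69624/(-154662 + 244537) = 252015/(93 + (-295 - 1/3*(-1/15))**2) + 69624/89875 = 252015/(93 + (-295 + 1/45)**2) + 69624*(1/89875) = 252015/(93 + (-13274/45)**2) + 69624/89875 = 252015/(93 + 176199076/2025) + 69624/89875 = 252015/(176387401/2025) + 69624/89875 = 252015*(2025/176387401) + 69624/89875 = 510330375/176387401 + 69624/89875 = 58146738860349/15852817664875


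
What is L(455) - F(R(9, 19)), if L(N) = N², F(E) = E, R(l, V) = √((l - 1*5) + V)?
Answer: 207025 - √23 ≈ 2.0702e+5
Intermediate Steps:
R(l, V) = √(-5 + V + l) (R(l, V) = √((l - 5) + V) = √((-5 + l) + V) = √(-5 + V + l))
L(455) - F(R(9, 19)) = 455² - √(-5 + 19 + 9) = 207025 - √23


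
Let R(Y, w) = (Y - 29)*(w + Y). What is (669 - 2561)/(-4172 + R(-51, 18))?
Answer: 473/383 ≈ 1.2350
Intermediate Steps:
R(Y, w) = (-29 + Y)*(Y + w)
(669 - 2561)/(-4172 + R(-51, 18)) = (669 - 2561)/(-4172 + ((-51)² - 29*(-51) - 29*18 - 51*18)) = -1892/(-4172 + (2601 + 1479 - 522 - 918)) = -1892/(-4172 + 2640) = -1892/(-1532) = -1892*(-1/1532) = 473/383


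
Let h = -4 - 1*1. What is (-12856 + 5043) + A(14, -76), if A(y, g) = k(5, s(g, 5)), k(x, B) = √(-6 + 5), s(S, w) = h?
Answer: -7813 + I ≈ -7813.0 + 1.0*I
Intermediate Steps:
h = -5 (h = -4 - 1 = -5)
s(S, w) = -5
k(x, B) = I (k(x, B) = √(-1) = I)
A(y, g) = I
(-12856 + 5043) + A(14, -76) = (-12856 + 5043) + I = -7813 + I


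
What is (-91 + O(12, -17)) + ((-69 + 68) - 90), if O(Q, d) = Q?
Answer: -170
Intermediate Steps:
(-91 + O(12, -17)) + ((-69 + 68) - 90) = (-91 + 12) + ((-69 + 68) - 90) = -79 + (-1 - 90) = -79 - 91 = -170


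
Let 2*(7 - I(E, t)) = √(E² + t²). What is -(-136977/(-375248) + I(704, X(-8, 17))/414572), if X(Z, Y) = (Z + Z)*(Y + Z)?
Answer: -14197363895/38891828464 + 2*√2017/103643 ≈ -0.36418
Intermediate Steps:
X(Z, Y) = 2*Z*(Y + Z) (X(Z, Y) = (2*Z)*(Y + Z) = 2*Z*(Y + Z))
I(E, t) = 7 - √(E² + t²)/2
-(-136977/(-375248) + I(704, X(-8, 17))/414572) = -(-136977/(-375248) + (7 - √(704² + (2*(-8)*(17 - 8))²)/2)/414572) = -(-136977*(-1/375248) + (7 - √(495616 + (2*(-8)*9)²)/2)*(1/414572)) = -(136977/375248 + (7 - √(495616 + (-144)²)/2)*(1/414572)) = -(136977/375248 + (7 - √(495616 + 20736)/2)*(1/414572)) = -(136977/375248 + (7 - 8*√2017)*(1/414572)) = -(136977/375248 + (7/414572 - 2*√2017/103643)) = -(14197363895/38891828464 - 2*√2017/103643) = -14197363895/38891828464 + 2*√2017/103643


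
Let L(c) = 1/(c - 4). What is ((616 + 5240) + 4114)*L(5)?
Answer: 9970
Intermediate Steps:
L(c) = 1/(-4 + c)
((616 + 5240) + 4114)*L(5) = ((616 + 5240) + 4114)/(-4 + 5) = (5856 + 4114)/1 = 9970*1 = 9970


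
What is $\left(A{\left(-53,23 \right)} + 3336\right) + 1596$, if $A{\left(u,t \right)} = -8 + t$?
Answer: $4947$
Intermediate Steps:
$\left(A{\left(-53,23 \right)} + 3336\right) + 1596 = \left(\left(-8 + 23\right) + 3336\right) + 1596 = \left(15 + 3336\right) + 1596 = 3351 + 1596 = 4947$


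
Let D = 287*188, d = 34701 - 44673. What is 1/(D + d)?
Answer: 1/43984 ≈ 2.2736e-5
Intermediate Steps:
d = -9972
D = 53956
1/(D + d) = 1/(53956 - 9972) = 1/43984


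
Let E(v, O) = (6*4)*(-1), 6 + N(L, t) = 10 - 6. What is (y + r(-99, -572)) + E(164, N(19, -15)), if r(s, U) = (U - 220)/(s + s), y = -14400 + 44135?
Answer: 29715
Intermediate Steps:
N(L, t) = -2 (N(L, t) = -6 + (10 - 6) = -6 + 4 = -2)
E(v, O) = -24 (E(v, O) = 24*(-1) = -24)
y = 29735
r(s, U) = (-220 + U)/(2*s) (r(s, U) = (-220 + U)/((2*s)) = (-220 + U)*(1/(2*s)) = (-220 + U)/(2*s))
(y + r(-99, -572)) + E(164, N(19, -15)) = (29735 + (½)*(-220 - 572)/(-99)) - 24 = (29735 + (½)*(-1/99)*(-792)) - 24 = (29735 + 4) - 24 = 29739 - 24 = 29715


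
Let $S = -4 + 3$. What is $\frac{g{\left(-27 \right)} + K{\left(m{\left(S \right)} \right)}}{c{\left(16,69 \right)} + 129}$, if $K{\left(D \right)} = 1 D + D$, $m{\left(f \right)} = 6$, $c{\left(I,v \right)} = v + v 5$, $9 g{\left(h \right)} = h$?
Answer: $\frac{3}{181} \approx 0.016575$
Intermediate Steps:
$g{\left(h \right)} = \frac{h}{9}$
$S = -1$
$c{\left(I,v \right)} = 6 v$ ($c{\left(I,v \right)} = v + 5 v = 6 v$)
$K{\left(D \right)} = 2 D$ ($K{\left(D \right)} = D + D = 2 D$)
$\frac{g{\left(-27 \right)} + K{\left(m{\left(S \right)} \right)}}{c{\left(16,69 \right)} + 129} = \frac{\frac{1}{9} \left(-27\right) + 2 \cdot 6}{6 \cdot 69 + 129} = \frac{-3 + 12}{414 + 129} = \frac{9}{543} = 9 \cdot \frac{1}{543} = \frac{3}{181}$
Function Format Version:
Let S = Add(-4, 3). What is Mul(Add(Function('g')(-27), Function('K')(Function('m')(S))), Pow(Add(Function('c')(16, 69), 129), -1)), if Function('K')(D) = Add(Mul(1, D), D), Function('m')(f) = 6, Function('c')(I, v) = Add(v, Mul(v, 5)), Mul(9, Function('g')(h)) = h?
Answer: Rational(3, 181) ≈ 0.016575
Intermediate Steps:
Function('g')(h) = Mul(Rational(1, 9), h)
S = -1
Function('c')(I, v) = Mul(6, v) (Function('c')(I, v) = Add(v, Mul(5, v)) = Mul(6, v))
Function('K')(D) = Mul(2, D) (Function('K')(D) = Add(D, D) = Mul(2, D))
Mul(Add(Function('g')(-27), Function('K')(Function('m')(S))), Pow(Add(Function('c')(16, 69), 129), -1)) = Mul(Add(Mul(Rational(1, 9), -27), Mul(2, 6)), Pow(Add(Mul(6, 69), 129), -1)) = Mul(Add(-3, 12), Pow(Add(414, 129), -1)) = Mul(9, Pow(543, -1)) = Mul(9, Rational(1, 543)) = Rational(3, 181)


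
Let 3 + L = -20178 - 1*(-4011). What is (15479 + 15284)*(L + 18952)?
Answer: 85582666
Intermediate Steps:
L = -16170 (L = -3 + (-20178 - 1*(-4011)) = -3 + (-20178 + 4011) = -3 - 16167 = -16170)
(15479 + 15284)*(L + 18952) = (15479 + 15284)*(-16170 + 18952) = 30763*2782 = 85582666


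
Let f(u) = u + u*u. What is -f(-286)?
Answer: -81510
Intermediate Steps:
f(u) = u + u²
-f(-286) = -(-286)*(1 - 286) = -(-286)*(-285) = -1*81510 = -81510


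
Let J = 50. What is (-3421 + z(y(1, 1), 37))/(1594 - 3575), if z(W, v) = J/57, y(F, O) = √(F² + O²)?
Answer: 194947/112917 ≈ 1.7265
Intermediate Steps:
z(W, v) = 50/57
(-3421 + z(y(1, 1), 37))/(1594 - 3575) = (-3421 + 50/57)/(1594 - 3575) = -194947/57/(-1981) = -194947/57*(-1/1981) = 194947/112917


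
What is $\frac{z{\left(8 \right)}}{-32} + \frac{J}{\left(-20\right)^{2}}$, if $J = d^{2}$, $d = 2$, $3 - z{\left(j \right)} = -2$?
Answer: $- \frac{117}{800} \approx -0.14625$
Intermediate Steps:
$z{\left(j \right)} = 5$ ($z{\left(j \right)} = 3 - -2 = 3 + 2 = 5$)
$J = 4$ ($J = 2^{2} = 4$)
$\frac{z{\left(8 \right)}}{-32} + \frac{J}{\left(-20\right)^{2}} = \frac{5}{-32} + \frac{4}{\left(-20\right)^{2}} = 5 \left(- \frac{1}{32}\right) + \frac{4}{400} = - \frac{5}{32} + 4 \cdot \frac{1}{400} = - \frac{5}{32} + \frac{1}{100} = - \frac{117}{800}$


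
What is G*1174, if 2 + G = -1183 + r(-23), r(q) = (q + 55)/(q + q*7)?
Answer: -32002066/23 ≈ -1.3914e+6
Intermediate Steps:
r(q) = (55 + q)/(8*q) (r(q) = (55 + q)/(q + 7*q) = (55 + q)/((8*q)) = (55 + q)*(1/(8*q)) = (55 + q)/(8*q))
G = -27259/23 (G = -2 + (-1183 + (⅛)*(55 - 23)/(-23)) = -2 + (-1183 + (⅛)*(-1/23)*32) = -2 + (-1183 - 4/23) = -2 - 27213/23 = -27259/23 ≈ -1185.2)
G*1174 = -27259/23*1174 = -32002066/23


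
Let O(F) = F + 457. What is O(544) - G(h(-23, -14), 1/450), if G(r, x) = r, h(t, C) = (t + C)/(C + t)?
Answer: 1000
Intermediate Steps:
O(F) = 457 + F
h(t, C) = 1 (h(t, C) = (C + t)/(C + t) = 1)
O(544) - G(h(-23, -14), 1/450) = (457 + 544) - 1*1 = 1001 - 1 = 1000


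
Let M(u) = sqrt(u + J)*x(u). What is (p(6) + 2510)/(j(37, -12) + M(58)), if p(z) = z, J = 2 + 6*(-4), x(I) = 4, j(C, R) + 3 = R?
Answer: 2516/9 ≈ 279.56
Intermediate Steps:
j(C, R) = -3 + R
J = -22 (J = 2 - 24 = -22)
M(u) = 4*sqrt(-22 + u) (M(u) = sqrt(u - 22)*4 = sqrt(-22 + u)*4 = 4*sqrt(-22 + u))
(p(6) + 2510)/(j(37, -12) + M(58)) = (6 + 2510)/((-3 - 12) + 4*sqrt(-22 + 58)) = 2516/(-15 + 4*sqrt(36)) = 2516/(-15 + 4*6) = 2516/(-15 + 24) = 2516/9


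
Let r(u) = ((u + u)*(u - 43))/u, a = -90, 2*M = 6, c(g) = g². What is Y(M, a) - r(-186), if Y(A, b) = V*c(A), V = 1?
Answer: 467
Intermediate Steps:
M = 3 (M = (½)*6 = 3)
r(u) = -86 + 2*u (r(u) = ((2*u)*(-43 + u))/u = (2*u*(-43 + u))/u = -86 + 2*u)
Y(A, b) = A² (Y(A, b) = 1*A² = A²)
Y(M, a) - r(-186) = 3² - (-86 + 2*(-186)) = 9 - (-86 - 372) = 9 - 1*(-458) = 9 + 458 = 467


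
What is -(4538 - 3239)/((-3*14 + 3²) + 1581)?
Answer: -433/516 ≈ -0.83915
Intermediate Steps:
-(4538 - 3239)/((-3*14 + 3²) + 1581) = -1299/((-42 + 9) + 1581) = -1299/(-33 + 1581) = -1299/1548 = -1*433/516 = -433/516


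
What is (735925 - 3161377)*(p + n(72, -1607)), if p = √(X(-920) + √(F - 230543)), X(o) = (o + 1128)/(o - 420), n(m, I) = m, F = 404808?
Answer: -174632544 - 2425452*√(-17420 + 112225*√174265)/335 ≈ -2.2418e+8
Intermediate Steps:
X(o) = (1128 + o)/(-420 + o)
p = √(-52/335 + √174265) (p = √((1128 - 920)/(-420 - 920) + √(404808 - 230543)) = √(208/(-1340) + √174265) = √(-1/1340*208 + √174265) = √(-52/335 + √174265) ≈ 20.428)
(735925 - 3161377)*(p + n(72, -1607)) = (735925 - 3161377)*(√(-17420 + 112225*√174265)/335 + 72) = -2425452*(72 + √(-17420 + 112225*√174265)/335) = -174632544 - 2425452*√(-17420 + 112225*√174265)/335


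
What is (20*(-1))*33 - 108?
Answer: -768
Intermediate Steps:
(20*(-1))*33 - 108 = -20*33 - 108 = -660 - 108 = -768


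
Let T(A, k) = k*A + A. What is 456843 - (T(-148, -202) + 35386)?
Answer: 391709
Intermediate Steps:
T(A, k) = A + A*k (T(A, k) = A*k + A = A + A*k)
456843 - (T(-148, -202) + 35386) = 456843 - (-148*(1 - 202) + 35386) = 456843 - (-148*(-201) + 35386) = 456843 - (29748 + 35386) = 456843 - 1*65134 = 456843 - 65134 = 391709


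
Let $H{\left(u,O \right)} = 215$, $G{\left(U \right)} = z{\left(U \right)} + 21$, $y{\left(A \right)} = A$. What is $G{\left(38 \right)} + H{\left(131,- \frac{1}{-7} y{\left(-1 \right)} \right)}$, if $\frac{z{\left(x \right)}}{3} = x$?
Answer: $350$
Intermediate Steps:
$z{\left(x \right)} = 3 x$
$G{\left(U \right)} = 21 + 3 U$ ($G{\left(U \right)} = 3 U + 21 = 21 + 3 U$)
$G{\left(38 \right)} + H{\left(131,- \frac{1}{-7} y{\left(-1 \right)} \right)} = \left(21 + 3 \cdot 38\right) + 215 = \left(21 + 114\right) + 215 = 135 + 215 = 350$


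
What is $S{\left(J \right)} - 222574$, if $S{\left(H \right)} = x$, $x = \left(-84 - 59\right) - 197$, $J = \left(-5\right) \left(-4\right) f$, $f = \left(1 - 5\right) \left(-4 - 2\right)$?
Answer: $-222914$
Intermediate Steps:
$f = 24$ ($f = \left(-4\right) \left(-6\right) = 24$)
$J = 480$ ($J = \left(-5\right) \left(-4\right) 24 = 20 \cdot 24 = 480$)
$x = -340$ ($x = -143 - 197 = -340$)
$S{\left(H \right)} = -340$
$S{\left(J \right)} - 222574 = -340 - 222574 = -222914$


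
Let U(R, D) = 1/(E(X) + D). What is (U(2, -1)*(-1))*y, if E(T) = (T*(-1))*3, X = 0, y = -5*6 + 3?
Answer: -27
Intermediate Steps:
y = -27 (y = -30 + 3 = -27)
E(T) = -3*T (E(T) = -T*3 = -3*T)
U(R, D) = 1/D (U(R, D) = 1/(-3*0 + D) = 1/(0 + D) = 1/D)
(U(2, -1)*(-1))*y = (-1/(-1))*(-27) = -1*(-1)*(-27) = 1*(-27) = -27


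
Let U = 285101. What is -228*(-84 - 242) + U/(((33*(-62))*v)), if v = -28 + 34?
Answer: 912165427/12276 ≈ 74305.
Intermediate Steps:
v = 6
-228*(-84 - 242) + U/(((33*(-62))*v)) = -228*(-84 - 242) + 285101/(((33*(-62))*6)) = -228*(-326) + 285101/((-2046*6)) = 74328 + 285101/(-12276) = 74328 + 285101*(-1/12276) = 74328 - 285101/12276 = 912165427/12276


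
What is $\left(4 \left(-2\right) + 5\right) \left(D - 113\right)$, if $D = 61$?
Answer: $156$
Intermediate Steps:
$\left(4 \left(-2\right) + 5\right) \left(D - 113\right) = \left(4 \left(-2\right) + 5\right) \left(61 - 113\right) = \left(-8 + 5\right) \left(-52\right) = \left(-3\right) \left(-52\right) = 156$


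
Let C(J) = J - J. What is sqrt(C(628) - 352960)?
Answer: 8*I*sqrt(5515) ≈ 594.1*I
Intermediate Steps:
C(J) = 0
sqrt(C(628) - 352960) = sqrt(0 - 352960) = sqrt(-352960) = 8*I*sqrt(5515)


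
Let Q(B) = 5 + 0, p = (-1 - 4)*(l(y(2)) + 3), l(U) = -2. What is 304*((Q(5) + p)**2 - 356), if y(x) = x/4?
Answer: -108224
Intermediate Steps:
y(x) = x/4 (y(x) = x*(1/4) = x/4)
p = -5 (p = (-1 - 4)*(-2 + 3) = -5*1 = -5)
Q(B) = 5
304*((Q(5) + p)**2 - 356) = 304*((5 - 5)**2 - 356) = 304*(0**2 - 356) = 304*(0 - 356) = 304*(-356) = -108224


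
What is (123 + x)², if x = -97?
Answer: 676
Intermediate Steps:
(123 + x)² = (123 - 97)² = 26² = 676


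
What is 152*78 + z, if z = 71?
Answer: 11927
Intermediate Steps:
152*78 + z = 152*78 + 71 = 11856 + 71 = 11927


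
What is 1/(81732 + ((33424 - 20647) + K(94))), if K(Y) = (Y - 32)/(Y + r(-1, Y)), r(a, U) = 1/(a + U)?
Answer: 8743/826297953 ≈ 1.0581e-5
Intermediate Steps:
r(a, U) = 1/(U + a)
K(Y) = (-32 + Y)/(Y + 1/(-1 + Y)) (K(Y) = (Y - 32)/(Y + 1/(Y - 1)) = (-32 + Y)/(Y + 1/(-1 + Y)))
1/(81732 + ((33424 - 20647) + K(94))) = 1/(81732 + ((33424 - 20647) + (-1 + 94)*(-32 + 94)/(1 + 94*(-1 + 94)))) = 1/(81732 + (12777 + 93*62/(1 + 94*93))) = 1/(81732 + (12777 + 93*62/(1 + 8742))) = 1/(81732 + (12777 + 93*62/8743)) = 1/(81732 + (12777 + (1/8743)*93*62)) = 1/(81732 + (12777 + 5766/8743)) = 1/(81732 + 111715077/8743) = 1/(826297953/8743) = 8743/826297953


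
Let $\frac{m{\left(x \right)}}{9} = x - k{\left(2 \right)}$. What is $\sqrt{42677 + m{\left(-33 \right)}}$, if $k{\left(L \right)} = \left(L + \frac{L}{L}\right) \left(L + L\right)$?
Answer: $4 \sqrt{2642} \approx 205.6$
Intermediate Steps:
$k{\left(L \right)} = 2 L \left(1 + L\right)$ ($k{\left(L \right)} = \left(L + 1\right) 2 L = \left(1 + L\right) 2 L = 2 L \left(1 + L\right)$)
$m{\left(x \right)} = -108 + 9 x$ ($m{\left(x \right)} = 9 \left(x - 2 \cdot 2 \left(1 + 2\right)\right) = 9 \left(x - 2 \cdot 2 \cdot 3\right) = 9 \left(x - 12\right) = 9 \left(-12 + x\right) = -108 + 9 x$)
$\sqrt{42677 + m{\left(-33 \right)}} = \sqrt{42677 + \left(-108 + 9 \left(-33\right)\right)} = \sqrt{42677 - 405} = \sqrt{42272} = 4 \sqrt{2642}$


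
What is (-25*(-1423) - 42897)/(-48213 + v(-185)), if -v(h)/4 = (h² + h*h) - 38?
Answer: 7322/321861 ≈ 0.022749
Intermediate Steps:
v(h) = 152 - 8*h² (v(h) = -4*((h² + h*h) - 38) = -4*((h² + h²) - 38) = -4*(2*h² - 38) = -4*(-38 + 2*h²) = 152 - 8*h²)
(-25*(-1423) - 42897)/(-48213 + v(-185)) = (-25*(-1423) - 42897)/(-48213 + (152 - 8*(-185)²)) = (35575 - 42897)/(-48213 + (152 - 8*34225)) = -7322/(-48213 + (152 - 273800)) = -7322/(-48213 - 273648) = -7322/(-321861) = -7322*(-1/321861) = 7322/321861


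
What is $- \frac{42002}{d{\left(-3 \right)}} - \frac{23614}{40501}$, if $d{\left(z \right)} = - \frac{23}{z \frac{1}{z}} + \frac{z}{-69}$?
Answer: $\frac{19556680427}{10692264} \approx 1829.0$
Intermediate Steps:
$d{\left(z \right)} = -23 - \frac{z}{69}$ ($d{\left(z \right)} = - \frac{23}{1} + z \left(- \frac{1}{69}\right) = \left(-23\right) 1 - \frac{z}{69} = -23 - \frac{z}{69}$)
$- \frac{42002}{d{\left(-3 \right)}} - \frac{23614}{40501} = - \frac{42002}{-23 - - \frac{1}{23}} - \frac{23614}{40501} = - \frac{42002}{-23 + \frac{1}{23}} - \frac{23614}{40501} = - \frac{42002}{- \frac{528}{23}} - \frac{23614}{40501} = \left(-42002\right) \left(- \frac{23}{528}\right) - \frac{23614}{40501} = \frac{483023}{264} - \frac{23614}{40501} = \frac{19556680427}{10692264}$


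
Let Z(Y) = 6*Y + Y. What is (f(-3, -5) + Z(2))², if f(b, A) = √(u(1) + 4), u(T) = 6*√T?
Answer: (14 + √10)² ≈ 294.54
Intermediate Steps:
f(b, A) = √10 (f(b, A) = √(6*√1 + 4) = √(6*1 + 4) = √(6 + 4) = √10)
Z(Y) = 7*Y
(f(-3, -5) + Z(2))² = (√10 + 7*2)² = (√10 + 14)² = (14 + √10)²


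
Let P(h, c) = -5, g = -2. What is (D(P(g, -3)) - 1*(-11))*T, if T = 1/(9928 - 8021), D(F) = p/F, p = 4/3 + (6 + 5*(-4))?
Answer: 203/28605 ≈ 0.0070967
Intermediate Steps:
p = -38/3 (p = 4*(⅓) + (6 - 20) = 4/3 - 14 = -38/3 ≈ -12.667)
D(F) = -38/(3*F)
T = 1/1907 ≈ 0.00052438
(D(P(g, -3)) - 1*(-11))*T = (-38/3/(-5) - 1*(-11))*(1/1907) = (-38/3*(-⅕) + 11)*(1/1907) = (38/15 + 11)*(1/1907) = (203/15)*(1/1907) = 203/28605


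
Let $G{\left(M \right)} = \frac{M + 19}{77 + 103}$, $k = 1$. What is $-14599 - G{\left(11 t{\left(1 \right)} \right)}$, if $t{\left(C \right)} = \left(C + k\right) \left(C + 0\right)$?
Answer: $- \frac{2627861}{180} \approx -14599.0$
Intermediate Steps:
$t{\left(C \right)} = C \left(1 + C\right)$ ($t{\left(C \right)} = \left(C + 1\right) \left(C + 0\right) = \left(1 + C\right) C = C \left(1 + C\right)$)
$G{\left(M \right)} = \frac{19}{180} + \frac{M}{180}$ ($G{\left(M \right)} = \frac{19 + M}{180} = \left(19 + M\right) \frac{1}{180} = \frac{19}{180} + \frac{M}{180}$)
$-14599 - G{\left(11 t{\left(1 \right)} \right)} = -14599 - \left(\frac{19}{180} + \frac{11 \cdot 1 \left(1 + 1\right)}{180}\right) = -14599 - \left(\frac{19}{180} + \frac{11 \cdot 1 \cdot 2}{180}\right) = -14599 - \left(\frac{19}{180} + \frac{11 \cdot 2}{180}\right) = -14599 - \left(\frac{19}{180} + \frac{1}{180} \cdot 22\right) = -14599 - \left(\frac{19}{180} + \frac{11}{90}\right) = -14599 - \frac{41}{180} = - \frac{2627861}{180}$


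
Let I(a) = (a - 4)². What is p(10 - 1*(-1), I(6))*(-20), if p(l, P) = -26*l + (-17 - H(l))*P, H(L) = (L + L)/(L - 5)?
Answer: 22120/3 ≈ 7373.3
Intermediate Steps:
H(L) = 2*L/(-5 + L) (H(L) = (2*L)/(-5 + L) = 2*L/(-5 + L))
I(a) = (-4 + a)²
p(l, P) = -26*l + P*(-17 - 2*l/(-5 + l)) (p(l, P) = -26*l + (-17 - 2*l/(-5 + l))*P = -26*l + P*(-17 - 2*l/(-5 + l)))
p(10 - 1*(-1), I(6))*(-20) = (((-5 + (10 - 1*(-1)))*(-26*(10 - 1*(-1)) - 17*(-4 + 6)²) - 2*(-4 + 6)²*(10 - 1*(-1)))/(-5 + (10 - 1*(-1))))*(-20) = (((-5 + (10 + 1))*(-26*(10 + 1) - 17*2²) - 2*2²*(10 + 1))/(-5 + (10 + 1)))*(-20) = (((-5 + 11)*(-26*11 - 17*4) - 2*4*11)/(-5 + 11))*(-20) = ((6*(-286 - 68) - 88)/6)*(-20) = ((6*(-354) - 88)/6)*(-20) = ((-2124 - 88)/6)*(-20) = ((⅙)*(-2212))*(-20) = -1106/3*(-20) = 22120/3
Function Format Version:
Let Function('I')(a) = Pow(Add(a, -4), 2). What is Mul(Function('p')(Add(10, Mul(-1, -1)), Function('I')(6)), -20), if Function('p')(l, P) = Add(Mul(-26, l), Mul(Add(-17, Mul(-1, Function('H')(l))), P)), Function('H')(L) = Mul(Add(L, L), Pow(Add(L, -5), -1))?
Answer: Rational(22120, 3) ≈ 7373.3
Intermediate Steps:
Function('H')(L) = Mul(2, L, Pow(Add(-5, L), -1)) (Function('H')(L) = Mul(Mul(2, L), Pow(Add(-5, L), -1)) = Mul(2, L, Pow(Add(-5, L), -1)))
Function('I')(a) = Pow(Add(-4, a), 2)
Function('p')(l, P) = Add(Mul(-26, l), Mul(P, Add(-17, Mul(-2, l, Pow(Add(-5, l), -1))))) (Function('p')(l, P) = Add(Mul(-26, l), Mul(Add(-17, Mul(-1, Mul(2, l, Pow(Add(-5, l), -1)))), P)) = Add(Mul(-26, l), Mul(Add(-17, Mul(-2, l, Pow(Add(-5, l), -1))), P)) = Add(Mul(-26, l), Mul(P, Add(-17, Mul(-2, l, Pow(Add(-5, l), -1))))))
Mul(Function('p')(Add(10, Mul(-1, -1)), Function('I')(6)), -20) = Mul(Mul(Pow(Add(-5, Add(10, Mul(-1, -1))), -1), Add(Mul(Add(-5, Add(10, Mul(-1, -1))), Add(Mul(-26, Add(10, Mul(-1, -1))), Mul(-17, Pow(Add(-4, 6), 2)))), Mul(-2, Pow(Add(-4, 6), 2), Add(10, Mul(-1, -1))))), -20) = Mul(Mul(Pow(Add(-5, Add(10, 1)), -1), Add(Mul(Add(-5, Add(10, 1)), Add(Mul(-26, Add(10, 1)), Mul(-17, Pow(2, 2)))), Mul(-2, Pow(2, 2), Add(10, 1)))), -20) = Mul(Mul(Pow(Add(-5, 11), -1), Add(Mul(Add(-5, 11), Add(Mul(-26, 11), Mul(-17, 4))), Mul(-2, 4, 11))), -20) = Mul(Mul(Pow(6, -1), Add(Mul(6, Add(-286, -68)), -88)), -20) = Mul(Mul(Rational(1, 6), Add(Mul(6, -354), -88)), -20) = Mul(Mul(Rational(1, 6), Add(-2124, -88)), -20) = Mul(Mul(Rational(1, 6), -2212), -20) = Mul(Rational(-1106, 3), -20) = Rational(22120, 3)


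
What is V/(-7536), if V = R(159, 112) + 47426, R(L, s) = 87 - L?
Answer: -23677/3768 ≈ -6.2837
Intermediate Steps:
V = 47354 (V = (87 - 1*159) + 47426 = (87 - 159) + 47426 = -72 + 47426 = 47354)
V/(-7536) = 47354/(-7536) = 47354*(-1/7536) = -23677/3768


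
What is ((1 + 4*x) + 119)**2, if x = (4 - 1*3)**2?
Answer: 15376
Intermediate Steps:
x = 1 (x = (4 - 3)**2 = 1**2 = 1)
((1 + 4*x) + 119)**2 = ((1 + 4*1) + 119)**2 = ((1 + 4) + 119)**2 = (5 + 119)**2 = 124**2 = 15376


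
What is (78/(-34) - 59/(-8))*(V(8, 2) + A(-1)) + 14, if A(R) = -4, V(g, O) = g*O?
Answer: 2549/34 ≈ 74.971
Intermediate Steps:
V(g, O) = O*g
(78/(-34) - 59/(-8))*(V(8, 2) + A(-1)) + 14 = (78/(-34) - 59/(-8))*(2*8 - 4) + 14 = (78*(-1/34) - 59*(-⅛))*(16 - 4) + 14 = (-39/17 + 59/8)*12 + 14 = (691/136)*12 + 14 = 2073/34 + 14 = 2549/34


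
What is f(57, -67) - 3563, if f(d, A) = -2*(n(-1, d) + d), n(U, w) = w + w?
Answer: -3905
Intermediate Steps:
n(U, w) = 2*w
f(d, A) = -6*d (f(d, A) = -2*(2*d + d) = -6*d)
f(57, -67) - 3563 = -6*57 - 3563 = -342 - 3563 = -3905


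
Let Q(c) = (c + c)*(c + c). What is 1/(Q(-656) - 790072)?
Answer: 1/931272 ≈ 1.0738e-6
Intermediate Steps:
Q(c) = 4*c² (Q(c) = (2*c)*(2*c) = 4*c²)
1/(Q(-656) - 790072) = 1/(4*(-656)² - 790072) = 1/(4*430336 - 790072) = 1/(1721344 - 790072) = 1/931272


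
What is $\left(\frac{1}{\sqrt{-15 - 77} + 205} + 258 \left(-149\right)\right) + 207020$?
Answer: $\frac{7099999831}{42117} - \frac{2 i \sqrt{23}}{42117} \approx 1.6858 \cdot 10^{5} - 0.00022774 i$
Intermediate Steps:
$\left(\frac{1}{\sqrt{-15 - 77} + 205} + 258 \left(-149\right)\right) + 207020 = \left(\frac{1}{\sqrt{-92} + 205} - 38442\right) + 207020 = \left(\frac{1}{2 i \sqrt{23} + 205} - 38442\right) + 207020 = \left(\frac{1}{205 + 2 i \sqrt{23}} - 38442\right) + 207020 = \left(-38442 + \frac{1}{205 + 2 i \sqrt{23}}\right) + 207020 = 168578 + \frac{1}{205 + 2 i \sqrt{23}}$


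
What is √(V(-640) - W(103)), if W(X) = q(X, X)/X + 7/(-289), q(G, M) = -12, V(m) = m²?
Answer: √1255834441067/1751 ≈ 640.00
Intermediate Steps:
W(X) = -7/289 - 12/X (W(X) = -12/X + 7/(-289) = -12/X + 7*(-1/289) = -12/X - 7/289 = -7/289 - 12/X)
√(V(-640) - W(103)) = √((-640)² - (-7/289 - 12/103)) = √(409600 - (-7/289 - 12*1/103)) = √(409600 - (-7/289 - 12/103)) = √(409600 - 1*(-4189/29767)) = √(409600 + 4189/29767) = √(12192567389/29767) = √1255834441067/1751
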